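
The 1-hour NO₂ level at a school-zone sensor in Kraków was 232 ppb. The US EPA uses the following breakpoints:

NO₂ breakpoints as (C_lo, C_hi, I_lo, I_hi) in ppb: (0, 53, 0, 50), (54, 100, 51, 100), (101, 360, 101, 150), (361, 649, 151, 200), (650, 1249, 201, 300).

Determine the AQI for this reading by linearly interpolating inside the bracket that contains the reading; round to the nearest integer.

NO₂: row 101–360 (AQI 101–150). (150−101)·(232−101)/(360−101) + 101 = 49·131/259 + 101 ≈ 125.78 → 126.

126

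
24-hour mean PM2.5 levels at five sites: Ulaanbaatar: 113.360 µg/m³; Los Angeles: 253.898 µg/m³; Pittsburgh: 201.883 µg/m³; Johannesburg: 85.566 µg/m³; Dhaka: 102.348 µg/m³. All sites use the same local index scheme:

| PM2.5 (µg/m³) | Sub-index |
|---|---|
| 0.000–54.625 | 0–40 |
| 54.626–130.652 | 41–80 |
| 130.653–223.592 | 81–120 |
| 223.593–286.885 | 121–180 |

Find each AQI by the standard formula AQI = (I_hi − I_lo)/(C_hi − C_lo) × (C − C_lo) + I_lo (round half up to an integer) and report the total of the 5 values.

Ulaanbaatar: row 54.626–130.652 (AQI 41–80). (80−41)·(113.360−54.626)/(130.652−54.626) + 41 = 39·58.734/76.026 + 41 ≈ 71.13 → 71.
Los Angeles 253.898: bracket 223.593–286.885 → index 121–180; slope 59/63.292, offset 30.305.
AQI = 121 + 59/63.292·30.305 ≈ 149.25 ⇒ 149.
Pittsburgh: row 130.653–223.592 (AQI 81–120). (120−81)·(201.883−130.653)/(223.592−130.653) + 81 = 39·71.230/92.939 + 81 ≈ 110.89 → 111.
Johannesburg 85.566: bracket 54.626–130.652 → index 41–80; slope 39/76.026, offset 30.940.
AQI = 41 + 39/76.026·30.940 ≈ 56.87 ⇒ 57.
Dhaka: 102.348 ∈ [54.626, 130.652] ↔ index [41, 80].
41 + (102.348−54.626)·(80−41)/(130.652−54.626) = 41 + 47.722·39/76.026 ≈ 65.48, so AQI = 65.
AQIs: Ulaanbaatar=71, Los Angeles=149, Pittsburgh=111, Johannesburg=57, Dhaka=65. Sum = 71 + 149 + 111 + 57 + 65 = 453.

453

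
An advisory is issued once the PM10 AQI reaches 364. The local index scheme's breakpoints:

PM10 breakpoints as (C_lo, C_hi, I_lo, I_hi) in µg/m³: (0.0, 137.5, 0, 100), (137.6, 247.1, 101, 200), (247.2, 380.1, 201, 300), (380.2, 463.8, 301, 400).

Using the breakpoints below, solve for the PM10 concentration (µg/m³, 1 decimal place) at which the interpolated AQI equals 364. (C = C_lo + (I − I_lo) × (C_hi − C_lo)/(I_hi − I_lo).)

433.4

AQI 364 lies in the 301–400 band, which corresponds to 380.2–463.8 µg/m³.
C = 380.2 + (364−301)×(463.8−380.2)/(400−301) = 380.2 + 63×83.6/99 ≈ 433.400 µg/m³ → 433.4 µg/m³ to 1 dp.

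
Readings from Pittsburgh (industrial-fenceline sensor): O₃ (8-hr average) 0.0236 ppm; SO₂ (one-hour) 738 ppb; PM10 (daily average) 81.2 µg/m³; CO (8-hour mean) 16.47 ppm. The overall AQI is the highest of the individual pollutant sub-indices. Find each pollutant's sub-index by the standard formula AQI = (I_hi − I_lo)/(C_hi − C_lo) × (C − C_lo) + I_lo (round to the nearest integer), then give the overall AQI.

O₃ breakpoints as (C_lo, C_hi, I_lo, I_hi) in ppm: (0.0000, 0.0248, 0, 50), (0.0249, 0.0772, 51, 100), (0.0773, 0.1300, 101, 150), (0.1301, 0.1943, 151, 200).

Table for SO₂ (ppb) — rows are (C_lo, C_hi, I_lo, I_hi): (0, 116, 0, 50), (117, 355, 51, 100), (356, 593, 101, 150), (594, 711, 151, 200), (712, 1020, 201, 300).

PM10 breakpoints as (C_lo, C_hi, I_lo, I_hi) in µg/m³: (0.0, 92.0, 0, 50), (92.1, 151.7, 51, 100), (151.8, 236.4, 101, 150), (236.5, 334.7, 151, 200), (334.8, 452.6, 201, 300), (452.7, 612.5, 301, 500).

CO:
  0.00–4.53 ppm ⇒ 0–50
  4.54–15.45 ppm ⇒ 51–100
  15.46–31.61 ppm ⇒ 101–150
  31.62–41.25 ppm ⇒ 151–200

O₃ 0.0236: bracket 0.0000–0.0248 → index 0–50; slope 50/0.0248, offset 0.0236.
AQI = 0 + 50/0.0248·0.0236 ≈ 47.58 ⇒ 48.
SO₂ 738: bracket 712–1020 → index 201–300; slope 99/308, offset 26.
AQI = 201 + 99/308·26 ≈ 209.36 ⇒ 209.
PM10: 81.2 lies in 0.0–92.0, so I_lo=0, I_hi=50, C_lo=0.0, C_hi=92.0.
(50−0)/(92.0−0.0) × (81.2−0.0) + 0 = 50/92.0 × 81.2 + 0 ≈ 44.13 → 44.
CO 16.47: bracket 15.46–31.61 → index 101–150; slope 49/16.15, offset 1.01.
AQI = 101 + 49/16.15·1.01 ≈ 104.06 ⇒ 104.
Sub-indices: O₃→48, SO₂→209, PM10→44, CO→104. Overall AQI = max = 209; dominant pollutant is SO₂.
AQI 209: Very Unhealthy.

209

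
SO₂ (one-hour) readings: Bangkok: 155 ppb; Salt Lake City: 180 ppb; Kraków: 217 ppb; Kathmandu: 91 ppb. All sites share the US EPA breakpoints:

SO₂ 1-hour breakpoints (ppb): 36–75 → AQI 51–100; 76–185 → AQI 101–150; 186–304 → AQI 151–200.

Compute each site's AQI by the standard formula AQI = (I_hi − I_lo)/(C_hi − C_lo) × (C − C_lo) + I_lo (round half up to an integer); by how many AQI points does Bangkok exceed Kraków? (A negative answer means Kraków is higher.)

Bangkok: 155 ∈ [76, 185] ↔ index [101, 150].
101 + (155−76)·(150−101)/(185−76) = 101 + 79·49/109 ≈ 136.51, so AQI = 137.
Salt Lake City: 180 lies in 76–185, so I_lo=101, I_hi=150, C_lo=76, C_hi=185.
(150−101)/(185−76) × (180−76) + 101 = 49/109 × 104 + 101 ≈ 147.75 → 148.
Kraków: 217 lies in 186–304, so I_lo=151, I_hi=200, C_lo=186, C_hi=304.
(200−151)/(304−186) × (217−186) + 151 = 49/118 × 31 + 151 ≈ 163.87 → 164.
Kathmandu: 91 ∈ [76, 185] ↔ index [101, 150].
101 + (91−76)·(150−101)/(185−76) = 101 + 15·49/109 ≈ 107.74, so AQI = 108.
AQIs: Bangkok=137, Salt Lake City=148, Kraków=164, Kathmandu=108. Bangkok (137) − Kraków (164) = -27.

-27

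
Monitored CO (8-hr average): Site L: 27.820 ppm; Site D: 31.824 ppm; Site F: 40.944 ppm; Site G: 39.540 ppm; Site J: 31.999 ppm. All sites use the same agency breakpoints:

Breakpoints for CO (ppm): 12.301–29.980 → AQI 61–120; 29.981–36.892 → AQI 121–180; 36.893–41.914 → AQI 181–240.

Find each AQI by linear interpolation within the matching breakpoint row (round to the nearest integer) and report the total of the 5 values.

829

Site L: row 12.301–29.980 (AQI 61–120). (120−61)·(27.820−12.301)/(29.980−12.301) + 61 = 59·15.519/17.679 + 61 ≈ 112.79 → 113.
Site D: 31.824 lies in 29.981–36.892, so I_lo=121, I_hi=180, C_lo=29.981, C_hi=36.892.
(180−121)/(36.892−29.981) × (31.824−29.981) + 121 = 59/6.911 × 1.843 + 121 ≈ 136.73 → 137.
Site F 40.944: bracket 36.893–41.914 → index 181–240; slope 59/5.021, offset 4.051.
AQI = 181 + 59/5.021·4.051 ≈ 228.60 ⇒ 229.
Site G: 39.540 ∈ [36.893, 41.914] ↔ index [181, 240].
181 + (39.540−36.893)·(240−181)/(41.914−36.893) = 181 + 2.647·59/5.021 ≈ 212.10, so AQI = 212.
Site J: 31.999 ∈ [29.981, 36.892] ↔ index [121, 180].
121 + (31.999−29.981)·(180−121)/(36.892−29.981) = 121 + 2.018·59/6.911 ≈ 138.23, so AQI = 138.
AQIs: Site L=113, Site D=137, Site F=229, Site G=212, Site J=138. Sum = 113 + 137 + 229 + 212 + 138 = 829.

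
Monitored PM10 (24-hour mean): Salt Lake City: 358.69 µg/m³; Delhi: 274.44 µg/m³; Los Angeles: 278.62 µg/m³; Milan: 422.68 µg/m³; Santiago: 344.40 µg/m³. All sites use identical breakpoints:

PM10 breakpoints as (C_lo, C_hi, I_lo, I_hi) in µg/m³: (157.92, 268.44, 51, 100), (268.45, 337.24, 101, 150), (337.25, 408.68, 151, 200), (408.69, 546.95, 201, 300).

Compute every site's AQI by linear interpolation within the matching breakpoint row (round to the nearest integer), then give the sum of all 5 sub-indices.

746

Salt Lake City: 358.69 ∈ [337.25, 408.68] ↔ index [151, 200].
151 + (358.69−337.25)·(200−151)/(408.68−337.25) = 151 + 21.44·49/71.43 ≈ 165.71, so AQI = 166.
Delhi: row 268.45–337.24 (AQI 101–150). (150−101)·(274.44−268.45)/(337.24−268.45) + 101 = 49·5.99/68.79 + 101 ≈ 105.27 → 105.
Los Angeles: row 268.45–337.24 (AQI 101–150). (150−101)·(278.62−268.45)/(337.24−268.45) + 101 = 49·10.17/68.79 + 101 ≈ 108.24 → 108.
Milan: row 408.69–546.95 (AQI 201–300). (300−201)·(422.68−408.69)/(546.95−408.69) + 201 = 99·13.99/138.26 + 201 ≈ 211.02 → 211.
Santiago: row 337.25–408.68 (AQI 151–200). (200−151)·(344.40−337.25)/(408.68−337.25) + 151 = 49·7.15/71.43 + 151 ≈ 155.90 → 156.
AQIs: Salt Lake City=166, Delhi=105, Los Angeles=108, Milan=211, Santiago=156. Sum = 166 + 105 + 108 + 211 + 156 = 746.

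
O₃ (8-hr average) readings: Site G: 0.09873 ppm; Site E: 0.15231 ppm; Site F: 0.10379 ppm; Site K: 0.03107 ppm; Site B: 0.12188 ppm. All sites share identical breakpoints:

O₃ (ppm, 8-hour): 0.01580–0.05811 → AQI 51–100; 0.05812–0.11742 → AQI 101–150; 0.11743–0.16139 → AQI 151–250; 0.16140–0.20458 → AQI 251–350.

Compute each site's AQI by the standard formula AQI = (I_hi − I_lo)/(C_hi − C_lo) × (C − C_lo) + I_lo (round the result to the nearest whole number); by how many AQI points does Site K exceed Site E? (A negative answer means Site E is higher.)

Site G 0.09873: bracket 0.05812–0.11742 → index 101–150; slope 49/0.05930, offset 0.04061.
AQI = 101 + 49/0.05930·0.04061 ≈ 134.56 ⇒ 135.
Site E: 0.15231 lies in 0.11743–0.16139, so I_lo=151, I_hi=250, C_lo=0.11743, C_hi=0.16139.
(250−151)/(0.16139−0.11743) × (0.15231−0.11743) + 151 = 99/0.04396 × 0.03488 + 151 ≈ 229.55 → 230.
Site F: row 0.05812–0.11742 (AQI 101–150). (150−101)·(0.10379−0.05812)/(0.11742−0.05812) + 101 = 49·0.04567/0.05930 + 101 ≈ 138.74 → 139.
Site K 0.03107: bracket 0.01580–0.05811 → index 51–100; slope 49/0.04231, offset 0.01527.
AQI = 51 + 49/0.04231·0.01527 ≈ 68.68 ⇒ 69.
Site B: row 0.11743–0.16139 (AQI 151–250). (250−151)·(0.12188−0.11743)/(0.16139−0.11743) + 151 = 99·0.00445/0.04396 + 151 ≈ 161.02 → 161.
AQIs: Site G=135, Site E=230, Site F=139, Site K=69, Site B=161. Site K (69) − Site E (230) = -161.

-161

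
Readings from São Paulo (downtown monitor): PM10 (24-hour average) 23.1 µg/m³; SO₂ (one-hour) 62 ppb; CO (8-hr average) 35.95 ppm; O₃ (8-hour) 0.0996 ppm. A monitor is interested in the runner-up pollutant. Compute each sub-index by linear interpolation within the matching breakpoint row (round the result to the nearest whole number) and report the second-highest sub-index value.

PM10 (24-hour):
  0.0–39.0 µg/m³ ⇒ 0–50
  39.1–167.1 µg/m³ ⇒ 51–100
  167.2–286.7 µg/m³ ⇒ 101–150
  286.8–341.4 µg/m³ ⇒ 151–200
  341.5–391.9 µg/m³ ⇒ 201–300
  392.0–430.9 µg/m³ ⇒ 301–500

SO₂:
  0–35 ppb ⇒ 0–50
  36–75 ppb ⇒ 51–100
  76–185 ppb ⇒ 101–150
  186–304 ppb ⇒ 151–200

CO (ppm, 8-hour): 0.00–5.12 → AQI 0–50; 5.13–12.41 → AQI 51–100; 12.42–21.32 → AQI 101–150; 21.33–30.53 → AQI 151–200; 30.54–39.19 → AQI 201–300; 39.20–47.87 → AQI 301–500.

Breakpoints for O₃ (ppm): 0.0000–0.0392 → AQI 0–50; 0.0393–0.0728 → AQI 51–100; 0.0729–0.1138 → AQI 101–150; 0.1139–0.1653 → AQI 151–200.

PM10: row 0.0–39.0 (AQI 0–50). (50−0)·(23.1−0.0)/(39.0−0.0) + 0 = 50·23.1/39.0 + 0 ≈ 29.62 → 30.
SO₂: row 36–75 (AQI 51–100). (100−51)·(62−36)/(75−36) + 51 = 49·26/39 + 51 ≈ 83.67 → 84.
CO: 35.95 ∈ [30.54, 39.19] ↔ index [201, 300].
201 + (35.95−30.54)·(300−201)/(39.19−30.54) = 201 + 5.41·99/8.65 ≈ 262.92, so AQI = 263.
O₃: 0.0996 lies in 0.0729–0.1138, so I_lo=101, I_hi=150, C_lo=0.0729, C_hi=0.1138.
(150−101)/(0.1138−0.0729) × (0.0996−0.0729) + 101 = 49/0.0409 × 0.0267 + 101 ≈ 132.99 → 133.
Sub-indices: PM10→30, SO₂→84, CO→263, O₃→133. Ranked high→low: 263, 133, 84, 30. Second-highest sub-index = 133.

133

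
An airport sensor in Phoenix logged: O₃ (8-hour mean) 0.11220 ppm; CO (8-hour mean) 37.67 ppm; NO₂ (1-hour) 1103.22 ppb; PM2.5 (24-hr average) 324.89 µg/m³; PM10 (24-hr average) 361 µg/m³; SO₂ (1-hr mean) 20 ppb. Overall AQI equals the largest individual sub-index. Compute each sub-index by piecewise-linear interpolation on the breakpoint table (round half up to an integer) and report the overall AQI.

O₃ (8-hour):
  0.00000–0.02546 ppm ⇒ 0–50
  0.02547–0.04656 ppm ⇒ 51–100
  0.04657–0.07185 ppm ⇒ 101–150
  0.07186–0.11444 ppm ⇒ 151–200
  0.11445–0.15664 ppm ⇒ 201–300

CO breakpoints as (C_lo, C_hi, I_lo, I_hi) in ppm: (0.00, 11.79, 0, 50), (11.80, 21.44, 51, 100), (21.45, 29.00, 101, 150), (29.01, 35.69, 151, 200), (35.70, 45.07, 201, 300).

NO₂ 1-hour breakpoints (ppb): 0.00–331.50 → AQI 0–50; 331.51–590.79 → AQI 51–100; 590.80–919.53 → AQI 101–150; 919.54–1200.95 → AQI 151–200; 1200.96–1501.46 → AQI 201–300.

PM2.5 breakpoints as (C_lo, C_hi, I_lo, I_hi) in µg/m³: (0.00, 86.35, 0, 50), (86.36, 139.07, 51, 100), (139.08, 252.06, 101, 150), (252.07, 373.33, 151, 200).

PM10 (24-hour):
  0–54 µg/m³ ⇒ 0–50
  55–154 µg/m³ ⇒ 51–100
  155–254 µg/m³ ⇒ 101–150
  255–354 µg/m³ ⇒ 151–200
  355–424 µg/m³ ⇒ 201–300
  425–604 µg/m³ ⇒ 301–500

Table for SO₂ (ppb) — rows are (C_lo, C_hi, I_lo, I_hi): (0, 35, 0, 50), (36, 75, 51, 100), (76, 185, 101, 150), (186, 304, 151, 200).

O₃: 0.11220 ∈ [0.07186, 0.11444] ↔ index [151, 200].
151 + (0.11220−0.07186)·(200−151)/(0.11444−0.07186) = 151 + 0.04034·49/0.04258 ≈ 197.42, so AQI = 197.
CO: 37.67 ∈ [35.70, 45.07] ↔ index [201, 300].
201 + (37.67−35.70)·(300−201)/(45.07−35.70) = 201 + 1.97·99/9.37 ≈ 221.81, so AQI = 222.
NO₂: row 919.54–1200.95 (AQI 151–200). (200−151)·(1103.22−919.54)/(1200.95−919.54) + 151 = 49·183.68/281.41 + 151 ≈ 182.98 → 183.
PM2.5: 324.89 lies in 252.07–373.33, so I_lo=151, I_hi=200, C_lo=252.07, C_hi=373.33.
(200−151)/(373.33−252.07) × (324.89−252.07) + 151 = 49/121.26 × 72.82 + 151 ≈ 180.43 → 180.
PM10 361: bracket 355–424 → index 201–300; slope 99/69, offset 6.
AQI = 201 + 99/69·6 ≈ 209.61 ⇒ 210.
SO₂: 20 lies in 0–35, so I_lo=0, I_hi=50, C_lo=0, C_hi=35.
(50−0)/(35−0) × (20−0) + 0 = 50/35 × 20 + 0 ≈ 28.57 → 29.
Sub-indices: O₃→197, CO→222, NO₂→183, PM2.5→180, PM10→210, SO₂→29. Overall AQI = max = 222; dominant pollutant is CO.

222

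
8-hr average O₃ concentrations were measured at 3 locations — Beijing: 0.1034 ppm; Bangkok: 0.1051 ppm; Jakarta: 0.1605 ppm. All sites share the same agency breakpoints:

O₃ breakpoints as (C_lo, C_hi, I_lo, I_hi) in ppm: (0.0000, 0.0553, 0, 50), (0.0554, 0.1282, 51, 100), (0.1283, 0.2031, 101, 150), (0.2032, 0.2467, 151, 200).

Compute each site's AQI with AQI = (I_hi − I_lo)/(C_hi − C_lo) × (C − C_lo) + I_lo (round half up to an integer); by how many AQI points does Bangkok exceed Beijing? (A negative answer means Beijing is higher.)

Beijing: 0.1034 lies in 0.0554–0.1282, so I_lo=51, I_hi=100, C_lo=0.0554, C_hi=0.1282.
(100−51)/(0.1282−0.0554) × (0.1034−0.0554) + 51 = 49/0.0728 × 0.0480 + 51 ≈ 83.31 → 83.
Bangkok: 0.1051 lies in 0.0554–0.1282, so I_lo=51, I_hi=100, C_lo=0.0554, C_hi=0.1282.
(100−51)/(0.1282−0.0554) × (0.1051−0.0554) + 51 = 49/0.0728 × 0.0497 + 51 ≈ 84.45 → 84.
Jakarta: row 0.1283–0.2031 (AQI 101–150). (150−101)·(0.1605−0.1283)/(0.2031−0.1283) + 101 = 49·0.0322/0.0748 + 101 ≈ 122.09 → 122.
AQIs: Beijing=83, Bangkok=84, Jakarta=122. Bangkok (84) − Beijing (83) = 1.

1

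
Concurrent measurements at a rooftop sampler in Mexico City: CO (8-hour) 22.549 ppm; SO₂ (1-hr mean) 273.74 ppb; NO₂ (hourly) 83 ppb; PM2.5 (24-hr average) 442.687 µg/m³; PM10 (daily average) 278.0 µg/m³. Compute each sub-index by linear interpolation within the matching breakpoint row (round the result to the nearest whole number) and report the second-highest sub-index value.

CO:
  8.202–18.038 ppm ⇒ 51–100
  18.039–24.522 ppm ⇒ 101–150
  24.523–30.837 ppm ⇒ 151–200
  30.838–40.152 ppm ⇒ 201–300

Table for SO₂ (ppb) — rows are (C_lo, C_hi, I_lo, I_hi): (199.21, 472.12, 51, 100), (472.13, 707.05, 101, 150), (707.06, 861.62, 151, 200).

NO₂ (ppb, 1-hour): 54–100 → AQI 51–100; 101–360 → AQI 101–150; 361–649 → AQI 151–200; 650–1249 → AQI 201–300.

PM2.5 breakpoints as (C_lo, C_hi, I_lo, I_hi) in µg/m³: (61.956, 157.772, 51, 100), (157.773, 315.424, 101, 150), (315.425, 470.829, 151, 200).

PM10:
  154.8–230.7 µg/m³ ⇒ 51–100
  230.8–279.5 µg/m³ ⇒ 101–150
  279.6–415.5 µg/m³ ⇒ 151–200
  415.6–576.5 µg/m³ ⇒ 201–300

148

CO 22.549: bracket 18.039–24.522 → index 101–150; slope 49/6.483, offset 4.510.
AQI = 101 + 49/6.483·4.510 ≈ 135.09 ⇒ 135.
SO₂: row 199.21–472.12 (AQI 51–100). (100−51)·(273.74−199.21)/(472.12−199.21) + 51 = 49·74.53/272.91 + 51 ≈ 64.38 → 64.
NO₂: 83 ∈ [54, 100] ↔ index [51, 100].
51 + (83−54)·(100−51)/(100−54) = 51 + 29·49/46 ≈ 81.89, so AQI = 82.
PM2.5 442.687: bracket 315.425–470.829 → index 151–200; slope 49/155.404, offset 127.262.
AQI = 151 + 49/155.404·127.262 ≈ 191.13 ⇒ 191.
PM10: row 230.8–279.5 (AQI 101–150). (150−101)·(278.0−230.8)/(279.5−230.8) + 101 = 49·47.2/48.7 + 101 ≈ 148.49 → 148.
Sub-indices: CO→135, SO₂→64, NO₂→82, PM2.5→191, PM10→148. Ranked high→low: 191, 148, 135, 82, 64. Second-highest sub-index = 148.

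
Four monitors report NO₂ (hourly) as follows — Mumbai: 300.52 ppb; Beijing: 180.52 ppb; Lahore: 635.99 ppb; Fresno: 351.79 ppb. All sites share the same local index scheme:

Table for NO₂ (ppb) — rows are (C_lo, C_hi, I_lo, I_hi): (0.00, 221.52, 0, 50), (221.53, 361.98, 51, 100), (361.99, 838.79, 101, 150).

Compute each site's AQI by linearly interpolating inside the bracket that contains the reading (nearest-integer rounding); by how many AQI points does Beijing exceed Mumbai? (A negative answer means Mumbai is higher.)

Mumbai: 300.52 ∈ [221.53, 361.98] ↔ index [51, 100].
51 + (300.52−221.53)·(100−51)/(361.98−221.53) = 51 + 78.99·49/140.45 ≈ 78.56, so AQI = 79.
Beijing 180.52: bracket 0.00–221.52 → index 0–50; slope 50/221.52, offset 180.52.
AQI = 0 + 50/221.52·180.52 ≈ 40.75 ⇒ 41.
Lahore: 635.99 lies in 361.99–838.79, so I_lo=101, I_hi=150, C_lo=361.99, C_hi=838.79.
(150−101)/(838.79−361.99) × (635.99−361.99) + 101 = 49/476.80 × 274.00 + 101 ≈ 129.16 → 129.
Fresno: row 221.53–361.98 (AQI 51–100). (100−51)·(351.79−221.53)/(361.98−221.53) + 51 = 49·130.26/140.45 + 51 ≈ 96.44 → 96.
AQIs: Mumbai=79, Beijing=41, Lahore=129, Fresno=96. Beijing (41) − Mumbai (79) = -38.

-38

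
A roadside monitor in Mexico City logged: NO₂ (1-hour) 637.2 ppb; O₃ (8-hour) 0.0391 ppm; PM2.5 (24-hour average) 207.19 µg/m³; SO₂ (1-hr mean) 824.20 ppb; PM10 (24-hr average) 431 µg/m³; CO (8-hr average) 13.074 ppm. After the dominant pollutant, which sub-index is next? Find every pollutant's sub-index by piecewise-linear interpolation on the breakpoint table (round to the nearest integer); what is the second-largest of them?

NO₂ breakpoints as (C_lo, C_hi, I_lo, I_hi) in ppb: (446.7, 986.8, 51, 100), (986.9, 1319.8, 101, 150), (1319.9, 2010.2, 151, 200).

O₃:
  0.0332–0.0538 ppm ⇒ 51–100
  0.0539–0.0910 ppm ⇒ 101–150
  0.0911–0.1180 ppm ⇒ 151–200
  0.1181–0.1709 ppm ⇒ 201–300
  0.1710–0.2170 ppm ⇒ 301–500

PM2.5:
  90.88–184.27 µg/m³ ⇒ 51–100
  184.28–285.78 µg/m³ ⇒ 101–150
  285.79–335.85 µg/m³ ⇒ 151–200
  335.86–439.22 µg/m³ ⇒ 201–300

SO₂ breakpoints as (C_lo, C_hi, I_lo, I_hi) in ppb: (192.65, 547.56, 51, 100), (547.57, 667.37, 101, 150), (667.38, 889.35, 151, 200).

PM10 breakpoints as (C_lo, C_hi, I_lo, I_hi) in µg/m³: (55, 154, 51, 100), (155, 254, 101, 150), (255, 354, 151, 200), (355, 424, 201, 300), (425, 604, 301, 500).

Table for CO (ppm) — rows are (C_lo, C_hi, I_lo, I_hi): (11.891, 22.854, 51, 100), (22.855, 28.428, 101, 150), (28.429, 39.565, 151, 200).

186

NO₂: row 446.7–986.8 (AQI 51–100). (100−51)·(637.2−446.7)/(986.8−446.7) + 51 = 49·190.5/540.1 + 51 ≈ 68.28 → 68.
O₃: 0.0391 ∈ [0.0332, 0.0538] ↔ index [51, 100].
51 + (0.0391−0.0332)·(100−51)/(0.0538−0.0332) = 51 + 0.0059·49/0.0206 ≈ 65.03, so AQI = 65.
PM2.5: 207.19 ∈ [184.28, 285.78] ↔ index [101, 150].
101 + (207.19−184.28)·(150−101)/(285.78−184.28) = 101 + 22.91·49/101.50 ≈ 112.06, so AQI = 112.
SO₂: row 667.38–889.35 (AQI 151–200). (200−151)·(824.20−667.38)/(889.35−667.38) + 151 = 49·156.82/221.97 + 151 ≈ 185.62 → 186.
PM10 431: bracket 425–604 → index 301–500; slope 199/179, offset 6.
AQI = 301 + 199/179·6 ≈ 307.67 ⇒ 308.
CO: row 11.891–22.854 (AQI 51–100). (100−51)·(13.074−11.891)/(22.854−11.891) + 51 = 49·1.183/10.963 + 51 ≈ 56.29 → 56.
Sub-indices: NO₂→68, O₃→65, PM2.5→112, SO₂→186, PM10→308, CO→56. Ranked high→low: 308, 186, 112, 68, 65, 56. Second-highest sub-index = 186.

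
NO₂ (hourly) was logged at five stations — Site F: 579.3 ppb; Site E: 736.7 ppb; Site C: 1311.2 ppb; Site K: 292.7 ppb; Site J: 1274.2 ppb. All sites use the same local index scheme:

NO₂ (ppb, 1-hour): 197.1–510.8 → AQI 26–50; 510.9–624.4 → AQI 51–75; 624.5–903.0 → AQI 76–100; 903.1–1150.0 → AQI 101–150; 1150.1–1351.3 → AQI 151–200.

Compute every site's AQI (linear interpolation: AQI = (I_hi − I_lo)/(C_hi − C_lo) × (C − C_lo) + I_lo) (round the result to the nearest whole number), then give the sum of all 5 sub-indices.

555

Site F: row 510.9–624.4 (AQI 51–75). (75−51)·(579.3−510.9)/(624.4−510.9) + 51 = 24·68.4/113.5 + 51 ≈ 65.46 → 65.
Site E: 736.7 ∈ [624.5, 903.0] ↔ index [76, 100].
76 + (736.7−624.5)·(100−76)/(903.0−624.5) = 76 + 112.2·24/278.5 ≈ 85.67, so AQI = 86.
Site C: 1311.2 ∈ [1150.1, 1351.3] ↔ index [151, 200].
151 + (1311.2−1150.1)·(200−151)/(1351.3−1150.1) = 151 + 161.1·49/201.2 ≈ 190.23, so AQI = 190.
Site K: 292.7 lies in 197.1–510.8, so I_lo=26, I_hi=50, C_lo=197.1, C_hi=510.8.
(50−26)/(510.8−197.1) × (292.7−197.1) + 26 = 24/313.7 × 95.6 + 26 ≈ 33.31 → 33.
Site J: 1274.2 ∈ [1150.1, 1351.3] ↔ index [151, 200].
151 + (1274.2−1150.1)·(200−151)/(1351.3−1150.1) = 151 + 124.1·49/201.2 ≈ 181.22, so AQI = 181.
AQIs: Site F=65, Site E=86, Site C=190, Site K=33, Site J=181. Sum = 65 + 86 + 190 + 33 + 181 = 555.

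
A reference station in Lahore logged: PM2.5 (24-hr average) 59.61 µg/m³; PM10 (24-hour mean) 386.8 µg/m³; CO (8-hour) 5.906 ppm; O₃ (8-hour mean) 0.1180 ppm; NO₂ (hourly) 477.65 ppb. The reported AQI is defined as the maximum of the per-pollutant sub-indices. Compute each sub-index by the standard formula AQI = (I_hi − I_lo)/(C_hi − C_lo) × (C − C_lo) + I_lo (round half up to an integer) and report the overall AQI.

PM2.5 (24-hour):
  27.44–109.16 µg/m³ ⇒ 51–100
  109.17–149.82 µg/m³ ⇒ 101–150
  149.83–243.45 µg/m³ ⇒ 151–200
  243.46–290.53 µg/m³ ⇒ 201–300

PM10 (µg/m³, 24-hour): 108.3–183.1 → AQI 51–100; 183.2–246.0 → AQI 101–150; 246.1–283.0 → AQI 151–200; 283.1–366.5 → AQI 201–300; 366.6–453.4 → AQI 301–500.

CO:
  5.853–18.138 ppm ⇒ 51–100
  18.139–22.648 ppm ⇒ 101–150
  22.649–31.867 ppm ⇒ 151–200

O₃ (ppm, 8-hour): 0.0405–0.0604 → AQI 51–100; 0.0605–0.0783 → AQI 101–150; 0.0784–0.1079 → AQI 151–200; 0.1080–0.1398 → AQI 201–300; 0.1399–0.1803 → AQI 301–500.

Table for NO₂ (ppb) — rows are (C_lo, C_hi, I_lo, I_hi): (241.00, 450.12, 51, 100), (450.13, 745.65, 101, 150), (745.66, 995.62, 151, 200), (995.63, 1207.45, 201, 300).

347

PM2.5: row 27.44–109.16 (AQI 51–100). (100−51)·(59.61−27.44)/(109.16−27.44) + 51 = 49·32.17/81.72 + 51 ≈ 70.29 → 70.
PM10: row 366.6–453.4 (AQI 301–500). (500−301)·(386.8−366.6)/(453.4−366.6) + 301 = 199·20.2/86.8 + 301 ≈ 347.31 → 347.
CO: 5.906 lies in 5.853–18.138, so I_lo=51, I_hi=100, C_lo=5.853, C_hi=18.138.
(100−51)/(18.138−5.853) × (5.906−5.853) + 51 = 49/12.285 × 0.053 + 51 ≈ 51.21 → 51.
O₃: 0.1180 lies in 0.1080–0.1398, so I_lo=201, I_hi=300, C_lo=0.1080, C_hi=0.1398.
(300−201)/(0.1398−0.1080) × (0.1180−0.1080) + 201 = 99/0.0318 × 0.0100 + 201 ≈ 232.13 → 232.
NO₂ 477.65: bracket 450.13–745.65 → index 101–150; slope 49/295.52, offset 27.52.
AQI = 101 + 49/295.52·27.52 ≈ 105.56 ⇒ 106.
Sub-indices: PM2.5→70, PM10→347, CO→51, O₃→232, NO₂→106. Overall AQI = max = 347; dominant pollutant is PM10.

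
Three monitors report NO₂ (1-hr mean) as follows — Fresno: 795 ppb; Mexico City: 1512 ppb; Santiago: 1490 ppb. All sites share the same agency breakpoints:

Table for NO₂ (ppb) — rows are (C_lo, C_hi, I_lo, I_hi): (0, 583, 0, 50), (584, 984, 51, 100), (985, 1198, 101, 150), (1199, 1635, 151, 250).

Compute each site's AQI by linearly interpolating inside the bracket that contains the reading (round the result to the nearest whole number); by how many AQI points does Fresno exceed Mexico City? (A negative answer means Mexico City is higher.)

Fresno: 795 lies in 584–984, so I_lo=51, I_hi=100, C_lo=584, C_hi=984.
(100−51)/(984−584) × (795−584) + 51 = 49/400 × 211 + 51 ≈ 76.85 → 77.
Mexico City 1512: bracket 1199–1635 → index 151–250; slope 99/436, offset 313.
AQI = 151 + 99/436·313 ≈ 222.07 ⇒ 222.
Santiago: 1490 lies in 1199–1635, so I_lo=151, I_hi=250, C_lo=1199, C_hi=1635.
(250−151)/(1635−1199) × (1490−1199) + 151 = 99/436 × 291 + 151 ≈ 217.08 → 217.
AQIs: Fresno=77, Mexico City=222, Santiago=217. Fresno (77) − Mexico City (222) = -145.

-145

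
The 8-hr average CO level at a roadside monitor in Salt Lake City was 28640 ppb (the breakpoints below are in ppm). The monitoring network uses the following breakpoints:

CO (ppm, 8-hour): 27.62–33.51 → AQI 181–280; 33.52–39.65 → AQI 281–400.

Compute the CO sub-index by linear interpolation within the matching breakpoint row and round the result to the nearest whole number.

198

Convert: 28640 ppb = 28.64 ppm.
CO: row 27.62–33.51 (AQI 181–280). (280−181)·(28.64−27.62)/(33.51−27.62) + 181 = 99·1.02/5.89 + 181 ≈ 198.14 → 198.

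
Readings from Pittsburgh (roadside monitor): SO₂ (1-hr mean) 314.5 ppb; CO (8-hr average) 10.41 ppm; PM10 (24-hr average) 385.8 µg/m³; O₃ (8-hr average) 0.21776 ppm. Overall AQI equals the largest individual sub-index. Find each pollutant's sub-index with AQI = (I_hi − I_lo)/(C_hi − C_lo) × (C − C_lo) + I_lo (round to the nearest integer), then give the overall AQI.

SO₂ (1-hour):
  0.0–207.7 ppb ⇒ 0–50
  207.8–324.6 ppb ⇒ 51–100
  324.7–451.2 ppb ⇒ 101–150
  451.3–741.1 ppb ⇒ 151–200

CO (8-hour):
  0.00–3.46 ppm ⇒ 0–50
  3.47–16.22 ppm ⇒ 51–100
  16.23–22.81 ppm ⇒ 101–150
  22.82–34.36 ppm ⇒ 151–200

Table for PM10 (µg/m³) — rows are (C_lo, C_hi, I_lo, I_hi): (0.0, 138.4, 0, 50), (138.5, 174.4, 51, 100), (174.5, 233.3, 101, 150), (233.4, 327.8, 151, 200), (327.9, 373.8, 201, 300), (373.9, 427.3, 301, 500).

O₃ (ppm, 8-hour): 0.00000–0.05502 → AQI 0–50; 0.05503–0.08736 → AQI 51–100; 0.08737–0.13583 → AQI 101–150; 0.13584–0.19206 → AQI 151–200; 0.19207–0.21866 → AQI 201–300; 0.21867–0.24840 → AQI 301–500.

345

SO₂: row 207.8–324.6 (AQI 51–100). (100−51)·(314.5−207.8)/(324.6−207.8) + 51 = 49·106.7/116.8 + 51 ≈ 95.76 → 96.
CO: 10.41 ∈ [3.47, 16.22] ↔ index [51, 100].
51 + (10.41−3.47)·(100−51)/(16.22−3.47) = 51 + 6.94·49/12.75 ≈ 77.67, so AQI = 78.
PM10: row 373.9–427.3 (AQI 301–500). (500−301)·(385.8−373.9)/(427.3−373.9) + 301 = 199·11.9/53.4 + 301 ≈ 345.35 → 345.
O₃: 0.21776 ∈ [0.19207, 0.21866] ↔ index [201, 300].
201 + (0.21776−0.19207)·(300−201)/(0.21866−0.19207) = 201 + 0.02569·99/0.02659 ≈ 296.65, so AQI = 297.
Sub-indices: SO₂→96, CO→78, PM10→345, O₃→297. Overall AQI = max = 345; dominant pollutant is PM10.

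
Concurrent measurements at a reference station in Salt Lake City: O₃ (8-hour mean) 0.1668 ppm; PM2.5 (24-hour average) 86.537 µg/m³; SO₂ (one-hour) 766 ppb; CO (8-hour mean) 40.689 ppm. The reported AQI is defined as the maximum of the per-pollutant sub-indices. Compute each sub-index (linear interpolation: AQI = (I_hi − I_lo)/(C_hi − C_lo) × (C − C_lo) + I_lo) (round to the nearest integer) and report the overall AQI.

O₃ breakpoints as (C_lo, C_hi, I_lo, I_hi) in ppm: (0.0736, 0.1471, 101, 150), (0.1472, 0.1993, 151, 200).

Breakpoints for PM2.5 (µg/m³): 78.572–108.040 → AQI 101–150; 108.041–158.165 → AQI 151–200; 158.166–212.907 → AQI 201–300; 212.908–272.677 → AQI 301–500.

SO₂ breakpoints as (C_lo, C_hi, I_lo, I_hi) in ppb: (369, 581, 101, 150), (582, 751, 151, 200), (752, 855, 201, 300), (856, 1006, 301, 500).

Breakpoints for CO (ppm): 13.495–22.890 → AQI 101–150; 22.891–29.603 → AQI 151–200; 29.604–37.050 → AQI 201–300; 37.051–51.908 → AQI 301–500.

350

O₃: row 0.1472–0.1993 (AQI 151–200). (200−151)·(0.1668−0.1472)/(0.1993−0.1472) + 151 = 49·0.0196/0.0521 + 151 ≈ 169.43 → 169.
PM2.5: row 78.572–108.040 (AQI 101–150). (150−101)·(86.537−78.572)/(108.040−78.572) + 101 = 49·7.965/29.468 + 101 ≈ 114.24 → 114.
SO₂: 766 lies in 752–855, so I_lo=201, I_hi=300, C_lo=752, C_hi=855.
(300−201)/(855−752) × (766−752) + 201 = 99/103 × 14 + 201 ≈ 214.46 → 214.
CO: row 37.051–51.908 (AQI 301–500). (500−301)·(40.689−37.051)/(51.908−37.051) + 301 = 199·3.638/14.857 + 301 ≈ 349.73 → 350.
Sub-indices: O₃→169, PM2.5→114, SO₂→214, CO→350. Overall AQI = max = 350; dominant pollutant is CO.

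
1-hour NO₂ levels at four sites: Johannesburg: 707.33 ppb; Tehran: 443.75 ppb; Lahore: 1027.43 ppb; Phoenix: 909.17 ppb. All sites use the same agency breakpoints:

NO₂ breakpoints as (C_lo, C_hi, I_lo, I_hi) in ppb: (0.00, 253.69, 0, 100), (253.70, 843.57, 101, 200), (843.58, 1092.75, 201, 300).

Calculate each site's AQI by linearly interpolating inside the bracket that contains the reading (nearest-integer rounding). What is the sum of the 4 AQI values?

Johannesburg: 707.33 lies in 253.70–843.57, so I_lo=101, I_hi=200, C_lo=253.70, C_hi=843.57.
(200−101)/(843.57−253.70) × (707.33−253.70) + 101 = 99/589.87 × 453.63 + 101 ≈ 177.13 → 177.
Tehran: 443.75 lies in 253.70–843.57, so I_lo=101, I_hi=200, C_lo=253.70, C_hi=843.57.
(200−101)/(843.57−253.70) × (443.75−253.70) + 101 = 99/589.87 × 190.05 + 101 ≈ 132.90 → 133.
Lahore 1027.43: bracket 843.58–1092.75 → index 201–300; slope 99/249.17, offset 183.85.
AQI = 201 + 99/249.17·183.85 ≈ 274.05 ⇒ 274.
Phoenix: 909.17 lies in 843.58–1092.75, so I_lo=201, I_hi=300, C_lo=843.58, C_hi=1092.75.
(300−201)/(1092.75−843.58) × (909.17−843.58) + 201 = 99/249.17 × 65.59 + 201 ≈ 227.06 → 227.
AQIs: Johannesburg=177, Tehran=133, Lahore=274, Phoenix=227. Sum = 177 + 133 + 274 + 227 = 811.

811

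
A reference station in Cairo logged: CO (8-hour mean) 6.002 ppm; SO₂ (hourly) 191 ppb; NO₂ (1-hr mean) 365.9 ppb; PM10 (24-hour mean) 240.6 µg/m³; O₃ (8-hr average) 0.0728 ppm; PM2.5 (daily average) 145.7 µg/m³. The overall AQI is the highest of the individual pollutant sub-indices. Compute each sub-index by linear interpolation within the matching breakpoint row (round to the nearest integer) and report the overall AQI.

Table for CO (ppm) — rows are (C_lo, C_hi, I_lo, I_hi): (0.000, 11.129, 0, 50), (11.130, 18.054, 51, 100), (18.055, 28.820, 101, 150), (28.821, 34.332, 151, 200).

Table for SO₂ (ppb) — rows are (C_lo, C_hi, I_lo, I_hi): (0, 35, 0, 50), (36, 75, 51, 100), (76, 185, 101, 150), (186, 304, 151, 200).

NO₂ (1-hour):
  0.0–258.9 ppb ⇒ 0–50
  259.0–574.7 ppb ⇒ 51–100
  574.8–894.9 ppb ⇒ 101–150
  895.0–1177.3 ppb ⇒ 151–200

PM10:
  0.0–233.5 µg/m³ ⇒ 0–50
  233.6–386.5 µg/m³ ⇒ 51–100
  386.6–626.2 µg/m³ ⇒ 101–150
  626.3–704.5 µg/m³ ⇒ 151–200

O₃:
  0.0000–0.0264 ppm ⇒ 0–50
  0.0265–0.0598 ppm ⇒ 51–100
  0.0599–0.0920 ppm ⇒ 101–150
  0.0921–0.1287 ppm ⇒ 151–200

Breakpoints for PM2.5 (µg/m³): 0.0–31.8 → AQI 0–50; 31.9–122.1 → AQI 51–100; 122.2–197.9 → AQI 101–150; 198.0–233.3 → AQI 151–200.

CO: 6.002 ∈ [0.000, 11.129] ↔ index [0, 50].
0 + (6.002−0.000)·(50−0)/(11.129−0.000) = 0 + 6.002·50/11.129 ≈ 26.97, so AQI = 27.
SO₂: 191 lies in 186–304, so I_lo=151, I_hi=200, C_lo=186, C_hi=304.
(200−151)/(304−186) × (191−186) + 151 = 49/118 × 5 + 151 ≈ 153.08 → 153.
NO₂: 365.9 lies in 259.0–574.7, so I_lo=51, I_hi=100, C_lo=259.0, C_hi=574.7.
(100−51)/(574.7−259.0) × (365.9−259.0) + 51 = 49/315.7 × 106.9 + 51 ≈ 67.59 → 68.
PM10: 240.6 lies in 233.6–386.5, so I_lo=51, I_hi=100, C_lo=233.6, C_hi=386.5.
(100−51)/(386.5−233.6) × (240.6−233.6) + 51 = 49/152.9 × 7.0 + 51 ≈ 53.24 → 53.
O₃: row 0.0599–0.0920 (AQI 101–150). (150−101)·(0.0728−0.0599)/(0.0920−0.0599) + 101 = 49·0.0129/0.0321 + 101 ≈ 120.69 → 121.
PM2.5: 145.7 ∈ [122.2, 197.9] ↔ index [101, 150].
101 + (145.7−122.2)·(150−101)/(197.9−122.2) = 101 + 23.5·49/75.7 ≈ 116.21, so AQI = 116.
Sub-indices: CO→27, SO₂→153, NO₂→68, PM10→53, O₃→121, PM2.5→116. Overall AQI = max = 153; dominant pollutant is SO₂.

153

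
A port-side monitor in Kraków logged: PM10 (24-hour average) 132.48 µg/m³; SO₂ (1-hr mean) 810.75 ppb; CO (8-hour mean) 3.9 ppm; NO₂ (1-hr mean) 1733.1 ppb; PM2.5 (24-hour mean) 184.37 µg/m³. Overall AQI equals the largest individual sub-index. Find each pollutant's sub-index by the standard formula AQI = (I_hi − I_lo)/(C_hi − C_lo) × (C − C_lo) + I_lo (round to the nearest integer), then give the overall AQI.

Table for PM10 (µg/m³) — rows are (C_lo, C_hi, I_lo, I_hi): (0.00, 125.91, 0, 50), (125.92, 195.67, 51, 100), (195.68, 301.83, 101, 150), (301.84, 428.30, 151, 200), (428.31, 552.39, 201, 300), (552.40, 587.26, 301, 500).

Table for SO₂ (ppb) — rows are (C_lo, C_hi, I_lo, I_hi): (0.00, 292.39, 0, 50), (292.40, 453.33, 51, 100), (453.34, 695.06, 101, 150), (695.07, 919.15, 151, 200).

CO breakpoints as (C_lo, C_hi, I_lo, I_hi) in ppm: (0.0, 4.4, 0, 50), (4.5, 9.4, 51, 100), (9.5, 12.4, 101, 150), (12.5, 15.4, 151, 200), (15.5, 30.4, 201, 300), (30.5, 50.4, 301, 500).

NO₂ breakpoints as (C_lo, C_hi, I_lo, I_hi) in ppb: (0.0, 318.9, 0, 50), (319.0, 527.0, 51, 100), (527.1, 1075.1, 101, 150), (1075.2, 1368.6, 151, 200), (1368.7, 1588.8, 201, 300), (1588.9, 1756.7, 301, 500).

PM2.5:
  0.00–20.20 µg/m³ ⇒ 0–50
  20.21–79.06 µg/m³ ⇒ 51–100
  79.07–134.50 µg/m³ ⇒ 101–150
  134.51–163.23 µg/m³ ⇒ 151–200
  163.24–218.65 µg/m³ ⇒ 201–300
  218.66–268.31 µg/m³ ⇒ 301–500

PM10: row 125.92–195.67 (AQI 51–100). (100−51)·(132.48−125.92)/(195.67−125.92) + 51 = 49·6.56/69.75 + 51 ≈ 55.61 → 56.
SO₂: 810.75 lies in 695.07–919.15, so I_lo=151, I_hi=200, C_lo=695.07, C_hi=919.15.
(200−151)/(919.15−695.07) × (810.75−695.07) + 151 = 49/224.08 × 115.68 + 151 ≈ 176.30 → 176.
CO: 3.9 ∈ [0.0, 4.4] ↔ index [0, 50].
0 + (3.9−0.0)·(50−0)/(4.4−0.0) = 0 + 3.9·50/4.4 ≈ 44.32, so AQI = 44.
NO₂ 1733.1: bracket 1588.9–1756.7 → index 301–500; slope 199/167.8, offset 144.2.
AQI = 301 + 199/167.8·144.2 ≈ 472.01 ⇒ 472.
PM2.5: 184.37 lies in 163.24–218.65, so I_lo=201, I_hi=300, C_lo=163.24, C_hi=218.65.
(300−201)/(218.65−163.24) × (184.37−163.24) + 201 = 99/55.41 × 21.13 + 201 ≈ 238.75 → 239.
Sub-indices: PM10→56, SO₂→176, CO→44, NO₂→472, PM2.5→239. Overall AQI = max = 472; dominant pollutant is NO₂.
AQI 472: Hazardous.

472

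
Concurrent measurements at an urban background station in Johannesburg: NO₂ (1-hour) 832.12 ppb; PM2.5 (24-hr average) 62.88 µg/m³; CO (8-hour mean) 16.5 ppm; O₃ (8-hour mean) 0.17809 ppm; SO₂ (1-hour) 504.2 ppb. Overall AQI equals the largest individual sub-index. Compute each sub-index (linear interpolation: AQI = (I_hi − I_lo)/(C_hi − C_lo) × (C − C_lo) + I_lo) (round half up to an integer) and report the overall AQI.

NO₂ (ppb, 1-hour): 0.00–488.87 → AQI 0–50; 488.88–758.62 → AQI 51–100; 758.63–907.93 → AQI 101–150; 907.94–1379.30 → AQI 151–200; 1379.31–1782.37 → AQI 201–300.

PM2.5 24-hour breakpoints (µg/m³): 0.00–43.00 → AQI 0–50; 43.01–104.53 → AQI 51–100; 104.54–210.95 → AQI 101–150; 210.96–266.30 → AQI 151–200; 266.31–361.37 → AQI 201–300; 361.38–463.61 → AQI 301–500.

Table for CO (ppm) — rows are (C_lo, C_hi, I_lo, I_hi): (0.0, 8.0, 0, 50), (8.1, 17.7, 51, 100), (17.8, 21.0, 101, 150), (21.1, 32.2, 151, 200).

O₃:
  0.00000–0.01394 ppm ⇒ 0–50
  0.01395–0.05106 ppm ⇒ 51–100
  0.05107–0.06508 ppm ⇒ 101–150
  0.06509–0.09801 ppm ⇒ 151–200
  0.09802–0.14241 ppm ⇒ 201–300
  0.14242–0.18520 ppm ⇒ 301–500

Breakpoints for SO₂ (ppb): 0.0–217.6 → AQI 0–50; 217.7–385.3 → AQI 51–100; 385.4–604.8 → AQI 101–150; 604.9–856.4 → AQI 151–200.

467

NO₂: 832.12 lies in 758.63–907.93, so I_lo=101, I_hi=150, C_lo=758.63, C_hi=907.93.
(150−101)/(907.93−758.63) × (832.12−758.63) + 101 = 49/149.30 × 73.49 + 101 ≈ 125.12 → 125.
PM2.5: 62.88 ∈ [43.01, 104.53] ↔ index [51, 100].
51 + (62.88−43.01)·(100−51)/(104.53−43.01) = 51 + 19.87·49/61.52 ≈ 66.83, so AQI = 67.
CO: 16.5 lies in 8.1–17.7, so I_lo=51, I_hi=100, C_lo=8.1, C_hi=17.7.
(100−51)/(17.7−8.1) × (16.5−8.1) + 51 = 49/9.6 × 8.4 + 51 ≈ 93.88 → 94.
O₃: 0.17809 lies in 0.14242–0.18520, so I_lo=301, I_hi=500, C_lo=0.14242, C_hi=0.18520.
(500−301)/(0.18520−0.14242) × (0.17809−0.14242) + 301 = 199/0.04278 × 0.03567 + 301 ≈ 466.93 → 467.
SO₂: 504.2 lies in 385.4–604.8, so I_lo=101, I_hi=150, C_lo=385.4, C_hi=604.8.
(150−101)/(604.8−385.4) × (504.2−385.4) + 101 = 49/219.4 × 118.8 + 101 ≈ 127.53 → 128.
Sub-indices: NO₂→125, PM2.5→67, CO→94, O₃→467, SO₂→128. Overall AQI = max = 467; dominant pollutant is O₃.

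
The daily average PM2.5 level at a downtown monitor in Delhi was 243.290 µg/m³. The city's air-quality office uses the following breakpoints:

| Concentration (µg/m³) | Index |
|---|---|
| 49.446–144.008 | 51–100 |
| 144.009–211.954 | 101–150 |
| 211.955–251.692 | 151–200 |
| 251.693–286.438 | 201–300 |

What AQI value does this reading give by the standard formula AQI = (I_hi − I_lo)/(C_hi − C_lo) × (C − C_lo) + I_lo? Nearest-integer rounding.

PM2.5 243.290: bracket 211.955–251.692 → index 151–200; slope 49/39.737, offset 31.335.
AQI = 151 + 49/39.737·31.335 ≈ 189.64 ⇒ 190.
AQI 190 falls in the Unhealthy category.

190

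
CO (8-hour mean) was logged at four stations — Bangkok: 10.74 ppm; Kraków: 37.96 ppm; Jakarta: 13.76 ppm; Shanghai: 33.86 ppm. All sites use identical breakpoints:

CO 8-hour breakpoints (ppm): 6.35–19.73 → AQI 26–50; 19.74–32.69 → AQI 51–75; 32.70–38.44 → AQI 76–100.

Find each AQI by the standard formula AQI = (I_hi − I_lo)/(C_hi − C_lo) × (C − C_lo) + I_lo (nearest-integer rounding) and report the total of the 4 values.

252

Bangkok: row 6.35–19.73 (AQI 26–50). (50−26)·(10.74−6.35)/(19.73−6.35) + 26 = 24·4.39/13.38 + 26 ≈ 33.87 → 34.
Kraków: 37.96 ∈ [32.70, 38.44] ↔ index [76, 100].
76 + (37.96−32.70)·(100−76)/(38.44−32.70) = 76 + 5.26·24/5.74 ≈ 97.99, so AQI = 98.
Jakarta 13.76: bracket 6.35–19.73 → index 26–50; slope 24/13.38, offset 7.41.
AQI = 26 + 24/13.38·7.41 ≈ 39.29 ⇒ 39.
Shanghai: 33.86 lies in 32.70–38.44, so I_lo=76, I_hi=100, C_lo=32.70, C_hi=38.44.
(100−76)/(38.44−32.70) × (33.86−32.70) + 76 = 24/5.74 × 1.16 + 76 ≈ 80.85 → 81.
AQIs: Bangkok=34, Kraków=98, Jakarta=39, Shanghai=81. Sum = 34 + 98 + 39 + 81 = 252.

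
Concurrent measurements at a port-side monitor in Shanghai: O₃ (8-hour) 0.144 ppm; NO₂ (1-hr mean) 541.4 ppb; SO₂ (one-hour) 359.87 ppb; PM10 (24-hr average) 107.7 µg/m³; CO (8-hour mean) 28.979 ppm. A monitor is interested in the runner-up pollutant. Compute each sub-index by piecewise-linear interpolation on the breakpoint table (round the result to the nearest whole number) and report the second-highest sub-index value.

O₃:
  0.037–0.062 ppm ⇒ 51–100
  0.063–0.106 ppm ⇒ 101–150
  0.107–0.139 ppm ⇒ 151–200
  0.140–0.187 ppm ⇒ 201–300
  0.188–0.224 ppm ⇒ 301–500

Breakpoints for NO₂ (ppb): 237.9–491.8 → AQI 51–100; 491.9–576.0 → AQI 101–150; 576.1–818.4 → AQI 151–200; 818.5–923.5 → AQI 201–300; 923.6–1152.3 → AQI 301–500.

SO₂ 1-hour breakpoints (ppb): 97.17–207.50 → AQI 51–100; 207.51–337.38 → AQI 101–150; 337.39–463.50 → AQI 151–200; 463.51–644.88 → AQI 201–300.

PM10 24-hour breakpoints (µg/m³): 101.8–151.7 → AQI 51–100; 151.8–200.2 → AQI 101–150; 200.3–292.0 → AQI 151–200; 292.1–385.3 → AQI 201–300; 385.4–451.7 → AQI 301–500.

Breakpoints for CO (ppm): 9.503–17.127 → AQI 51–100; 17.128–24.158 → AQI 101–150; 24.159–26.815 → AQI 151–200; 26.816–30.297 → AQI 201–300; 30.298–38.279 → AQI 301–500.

O₃: 0.144 ∈ [0.140, 0.187] ↔ index [201, 300].
201 + (0.144−0.140)·(300−201)/(0.187−0.140) = 201 + 0.004·99/0.047 ≈ 209.43, so AQI = 209.
NO₂: row 491.9–576.0 (AQI 101–150). (150−101)·(541.4−491.9)/(576.0−491.9) + 101 = 49·49.5/84.1 + 101 ≈ 129.84 → 130.
SO₂: 359.87 lies in 337.39–463.50, so I_lo=151, I_hi=200, C_lo=337.39, C_hi=463.50.
(200−151)/(463.50−337.39) × (359.87−337.39) + 151 = 49/126.11 × 22.48 + 151 ≈ 159.73 → 160.
PM10 107.7: bracket 101.8–151.7 → index 51–100; slope 49/49.9, offset 5.9.
AQI = 51 + 49/49.9·5.9 ≈ 56.79 ⇒ 57.
CO: 28.979 lies in 26.816–30.297, so I_lo=201, I_hi=300, C_lo=26.816, C_hi=30.297.
(300−201)/(30.297−26.816) × (28.979−26.816) + 201 = 99/3.481 × 2.163 + 201 ≈ 262.52 → 263.
Sub-indices: O₃→209, NO₂→130, SO₂→160, PM10→57, CO→263. Ranked high→low: 263, 209, 160, 130, 57. Second-highest sub-index = 209.

209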